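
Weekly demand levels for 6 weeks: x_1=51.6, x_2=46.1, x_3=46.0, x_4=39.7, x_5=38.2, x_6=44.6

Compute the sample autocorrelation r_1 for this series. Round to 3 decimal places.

Mean x̄ = (51.6 + 46.1 + 46.0 + 39.7 + 38.2 + 44.6)/6 = 44.3667
Deviations from mean: 7.2333, 1.7333, 1.6333, -4.6667, -6.1667, 0.2333
Numerator Σ_{t=1}^{5}(x_t−x̄)(x_{t+1}−x̄) = 35.0856
Denominator Σ(x_t−x̄)² = 117.8533
r_1 = 35.0856 / 117.8533 = 0.298

0.298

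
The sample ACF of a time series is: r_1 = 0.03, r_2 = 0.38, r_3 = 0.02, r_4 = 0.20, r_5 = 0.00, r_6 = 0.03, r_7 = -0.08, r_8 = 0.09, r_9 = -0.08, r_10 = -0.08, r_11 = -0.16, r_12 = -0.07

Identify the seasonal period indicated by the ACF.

2

The largest autocorrelation is r_2 = 0.38, with a weaker echo at lag 4 (0.20); the remaining lags stay at or below 0.09.
The dominant spike at lag 2 indicates a seasonal period of 2.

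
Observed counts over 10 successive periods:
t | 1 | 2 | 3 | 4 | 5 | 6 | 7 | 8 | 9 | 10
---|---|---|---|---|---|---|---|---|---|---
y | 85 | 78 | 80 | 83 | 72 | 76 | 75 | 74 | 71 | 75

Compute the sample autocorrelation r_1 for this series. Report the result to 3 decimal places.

0.219

Mean ȳ = (85 + 78 + 80 + 83 + 72 + 76 + 75 + 74 + 71 + 75)/10 = 76.9000
Numerator Σ_{t=1}^{9}(y_t−ȳ)(y_{t+1}−ȳ) = 41.2900
Denominator Σ(y_t−ȳ)² = 188.9000
r_1 = 41.2900 / 188.9000 = 0.219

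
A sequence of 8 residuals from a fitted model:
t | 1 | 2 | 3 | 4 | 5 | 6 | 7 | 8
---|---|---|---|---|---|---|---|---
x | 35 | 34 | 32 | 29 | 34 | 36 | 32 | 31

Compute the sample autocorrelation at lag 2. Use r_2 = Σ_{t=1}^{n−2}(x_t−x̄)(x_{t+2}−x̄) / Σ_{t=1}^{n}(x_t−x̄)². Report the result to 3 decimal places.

-0.709

Mean x̄ = (35 + 34 + 32 + 29 + 34 + 36 + 32 + 31)/8 = 32.8750
Σ(x_t−x̄)(x_{t+2}−x̄) = (-1.8594) + (-4.3594) + (-0.9844) + (-12.1094) + (-0.9844) + (-5.8594) = -26.1563
Denominator Σ(x_t−x̄)² = 36.8750
r_2 = -26.1563 / 36.8750 = -0.709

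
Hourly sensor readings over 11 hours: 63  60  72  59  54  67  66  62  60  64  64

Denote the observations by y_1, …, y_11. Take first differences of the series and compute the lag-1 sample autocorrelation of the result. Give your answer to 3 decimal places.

First differences Δy: -3, 12, -13, -5, 13, -1, -4, -2, 4, 0
Mean of differences = 0.1000
Numerator Σ(Δy_t−Δȳ)(Δy_{t+1}−Δȳ) = -201.4100
Denominator Σ(Δy_t−Δȳ)² = 552.9000
r_1(Δy) = -201.4100 / 552.9000 = -0.364

-0.364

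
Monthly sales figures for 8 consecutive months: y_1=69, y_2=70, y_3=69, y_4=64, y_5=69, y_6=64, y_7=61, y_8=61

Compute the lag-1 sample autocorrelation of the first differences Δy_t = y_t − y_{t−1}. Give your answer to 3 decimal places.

First differences Δy: 1, -1, -5, 5, -5, -3, 0
Mean of differences = -1.1429
Numerator Σ(Δy_t−Δȳ)(Δy_{t+1}−Δȳ) = -42.5918
Denominator Σ(Δy_t−Δȳ)² = 76.8571
r_1(Δy) = -42.5918 / 76.8571 = -0.554

-0.554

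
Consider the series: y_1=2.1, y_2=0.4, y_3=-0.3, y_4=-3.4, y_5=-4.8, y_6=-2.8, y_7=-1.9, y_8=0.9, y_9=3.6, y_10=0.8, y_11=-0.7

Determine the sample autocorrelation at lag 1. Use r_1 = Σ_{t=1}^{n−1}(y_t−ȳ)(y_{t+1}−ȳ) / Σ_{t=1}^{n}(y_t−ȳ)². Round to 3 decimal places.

0.582

Mean ȳ = (2.1 + 0.4 − 0.3 − 3.4 − 4.8 − 2.8 − 1.9 + 0.9 + 3.6 + 0.8 − 0.7)/11 = -0.5545
Numerator Σ_{t=1}^{10}(y_t−ȳ)(y_{t+1}−ȳ) = 36.2034
Denominator Σ(y_t−ȳ)² = 62.2273
r_1 = 36.2034 / 62.2273 = 0.582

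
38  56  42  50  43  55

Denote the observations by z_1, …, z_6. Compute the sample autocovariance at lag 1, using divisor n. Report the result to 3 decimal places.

-31.019

Mean z̄ = (38 + 56 + 42 + 50 + 43 + 55)/6 = 47.3333
Deviations: -9.3333, 8.6667, -5.3333, 2.6667, -4.3333, 7.6667
Σ_{t=1}^{5}(z_t−z̄)(z_{t+1}−z̄) = -186.1111
γ_1 = -186.1111 / 6 = -31.019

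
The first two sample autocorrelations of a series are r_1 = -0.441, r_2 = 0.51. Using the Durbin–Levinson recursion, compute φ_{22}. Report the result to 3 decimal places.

0.392

φ_{22} = (r_2 − r_1²) / (1 − r_1²)
r_1² = (-0.441)² = 0.194481
Numerator = 0.51 − 0.1945 = 0.3155; denominator = 1 − 0.1945 = 0.8055
φ_{22} = 0.3155 / 0.8055 = 0.392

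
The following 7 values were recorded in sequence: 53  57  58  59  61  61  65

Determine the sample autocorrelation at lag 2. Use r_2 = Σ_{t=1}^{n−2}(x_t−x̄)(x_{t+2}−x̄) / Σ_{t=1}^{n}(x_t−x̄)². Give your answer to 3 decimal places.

Mean x̄ = (53 + 57 + 58 + 59 + 61 + 61 + 65)/7 = 59.1429
Deviations from mean: -6.1429, -2.1429, -1.1429, -0.1429, 1.8571, 1.8571, 5.8571
Σ(x_t−x̄)(x_{t+2}−x̄) = (7.0204) + (0.3061) + (-2.1224) + (-0.2653) + (10.8776) = 15.8163
Denominator Σ(x_t−x̄)² = 84.8571
r_2 = 15.8163 / 84.8571 = 0.186

0.186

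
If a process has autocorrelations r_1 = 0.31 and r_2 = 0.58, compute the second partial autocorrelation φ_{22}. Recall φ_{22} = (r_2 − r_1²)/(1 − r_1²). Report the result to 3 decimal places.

φ_{22} = (r_2 − r_1²) / (1 − r_1²)
r_1² = (0.31)² = 0.0961
Numerator = 0.58 − 0.0961 = 0.4839; denominator = 1 − 0.0961 = 0.9039
φ_{22} = 0.4839 / 0.9039 = 0.535

0.535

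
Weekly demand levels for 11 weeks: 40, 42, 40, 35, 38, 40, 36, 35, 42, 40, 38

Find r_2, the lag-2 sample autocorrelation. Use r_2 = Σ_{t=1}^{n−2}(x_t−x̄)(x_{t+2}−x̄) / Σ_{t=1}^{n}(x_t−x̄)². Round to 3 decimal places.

Mean x̄ = (40 + 42 + 40 + 35 + 38 + 40 + 36 + 35 + 42 + 40 + 38)/11 = 38.7273
Numerator Σ_{t=1}^{9}(x_t−x̄)(x_{t+2}−x̄) = -35.0579
Denominator Σ(x_t−x̄)² = 64.1818
r_2 = -35.0579 / 64.1818 = -0.546

-0.546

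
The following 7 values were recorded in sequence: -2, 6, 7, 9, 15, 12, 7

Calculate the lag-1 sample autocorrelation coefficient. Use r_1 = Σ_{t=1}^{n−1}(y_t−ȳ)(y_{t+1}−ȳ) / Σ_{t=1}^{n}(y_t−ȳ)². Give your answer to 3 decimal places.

0.318

Mean ȳ = (-2 + 6 + 7 + 9 + 15 + 12 + 7)/7 = 7.7143
Numerator Σ_{t=1}^{6}(y_t−ȳ)(y_{t+1}−ȳ) = 54.4898
Denominator Σ(y_t−ȳ)² = 171.4286
r_1 = 54.4898 / 171.4286 = 0.318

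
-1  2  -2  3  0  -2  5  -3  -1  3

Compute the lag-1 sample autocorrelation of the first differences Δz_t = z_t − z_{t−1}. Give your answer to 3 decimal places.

-0.607

First differences Δz: 3, -4, 5, -3, -2, 7, -8, 2, 4
Mean of differences = 0.4444
Numerator Σ(Δz_t−Δz̄)(Δz_{t+1}−Δz̄) = -117.8642
Denominator Σ(Δz_t−Δz̄)² = 194.2222
r_1(Δz) = -117.8642 / 194.2222 = -0.607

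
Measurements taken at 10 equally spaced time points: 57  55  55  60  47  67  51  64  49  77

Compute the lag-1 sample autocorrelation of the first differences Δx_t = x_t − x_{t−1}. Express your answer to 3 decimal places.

-0.734

First differences Δx: -2, 0, 5, -13, 20, -16, 13, -15, 28
Mean of differences = 2.2222
Numerator Σ(Δx_t−Δx̄)(Δx_{t+1}−Δx̄) = -1459.6049
Denominator Σ(Δx_t−Δx̄)² = 1987.5556
r_1(Δx) = -1459.6049 / 1987.5556 = -0.734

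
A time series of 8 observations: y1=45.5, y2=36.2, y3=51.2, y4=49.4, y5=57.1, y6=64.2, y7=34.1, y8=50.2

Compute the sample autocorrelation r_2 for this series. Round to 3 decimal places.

-0.112

Mean ȳ = (45.5 + 36.2 + 51.2 + 49.4 + 57.1 + 64.2 + 34.1 + 50.2)/8 = 48.4875
Deviations from mean: -2.9875, -12.2875, 2.7125, 0.9125, 8.6125, 15.7125, -14.3875, 1.7125
Numerator Σ_{t=1}^{6}(y_t−ȳ)(y_{t+2}−ȳ) = -78.6216
Denominator Σ(y_t−ȳ)² = 699.0888
r_2 = -78.6216 / 699.0888 = -0.112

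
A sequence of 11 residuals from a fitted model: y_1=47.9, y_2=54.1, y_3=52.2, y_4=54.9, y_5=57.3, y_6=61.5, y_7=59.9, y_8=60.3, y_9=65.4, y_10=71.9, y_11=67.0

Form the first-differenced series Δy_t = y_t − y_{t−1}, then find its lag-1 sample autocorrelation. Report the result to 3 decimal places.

First differences Δy: 6.2, -1.9, 2.7, 2.4, 4.2, -1.6, 0.4, 5.1, 6.5, -4.9
Mean of differences = 1.9100
Numerator Σ(Δy_t−Δȳ)(Δy_{t+1}−Δȳ) = -42.0161
Denominator Σ(Δy_t−Δȳ)² = 131.2490
r_1(Δy) = -42.0161 / 131.2490 = -0.320

-0.320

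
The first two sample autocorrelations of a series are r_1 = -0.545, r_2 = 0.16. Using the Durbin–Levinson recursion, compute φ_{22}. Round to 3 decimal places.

φ_{22} = (r_2 − r_1²) / (1 − r_1²)
r_1² = (-0.545)² = 0.297025
Numerator = 0.16 − 0.2970 = -0.1370; denominator = 1 − 0.2970 = 0.7030
φ_{22} = -0.1370 / 0.7030 = -0.195

-0.195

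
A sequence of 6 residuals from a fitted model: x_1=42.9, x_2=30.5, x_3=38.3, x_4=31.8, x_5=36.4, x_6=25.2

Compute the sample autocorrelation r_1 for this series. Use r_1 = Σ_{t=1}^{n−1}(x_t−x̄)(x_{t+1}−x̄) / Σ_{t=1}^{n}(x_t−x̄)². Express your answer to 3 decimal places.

-0.416

Mean x̄ = (42.9 + 30.5 + 38.3 + 31.8 + 36.4 + 25.2)/6 = 34.1833
Numerator Σ_{t=1}^{5}(x_t−x̄)(x_{t+1}−x̄) = -82.2769
Denominator Σ(x_t−x̄)² = 197.7883
r_1 = -82.2769 / 197.7883 = -0.416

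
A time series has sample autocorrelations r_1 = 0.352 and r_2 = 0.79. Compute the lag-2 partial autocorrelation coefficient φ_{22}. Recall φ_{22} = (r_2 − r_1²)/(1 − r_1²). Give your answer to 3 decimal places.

0.760

φ_{22} = (r_2 − r_1²) / (1 − r_1²)
r_1² = (0.352)² = 0.123904
Numerator = 0.79 − 0.1239 = 0.6661; denominator = 1 − 0.1239 = 0.8761
φ_{22} = 0.6661 / 0.8761 = 0.760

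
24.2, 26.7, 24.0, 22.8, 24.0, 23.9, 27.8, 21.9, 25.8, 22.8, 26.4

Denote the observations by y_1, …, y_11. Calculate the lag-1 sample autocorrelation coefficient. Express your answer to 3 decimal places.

Mean ȳ = (24.2 + 26.7 + 24.0 + 22.8 + 24.0 + 23.9 + 27.8 + 21.9 + 25.8 + 22.8 + 26.4)/11 = 24.5727
Numerator Σ_{t=1}^{10}(y_t−ȳ)(y_{t+1}−ȳ) = -19.0871
Denominator Σ(y_t−ȳ)² = 34.4618
r_1 = -19.0871 / 34.4618 = -0.554

-0.554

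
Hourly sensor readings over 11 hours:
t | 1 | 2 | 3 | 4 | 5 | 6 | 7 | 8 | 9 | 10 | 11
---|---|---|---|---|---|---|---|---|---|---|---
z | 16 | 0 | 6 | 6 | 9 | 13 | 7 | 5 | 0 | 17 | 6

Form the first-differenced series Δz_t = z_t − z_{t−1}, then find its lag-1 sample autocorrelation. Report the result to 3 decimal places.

First differences Δz: -16, 6, 0, 3, 4, -6, -2, -5, 17, -11
Mean of differences = -1.0000
Numerator Σ(Δz_t−Δz̄)(Δz_{t+1}−Δz̄) = -342.0000
Denominator Σ(Δz_t−Δz̄)² = 782.0000
r_1(Δz) = -342.0000 / 782.0000 = -0.437

-0.437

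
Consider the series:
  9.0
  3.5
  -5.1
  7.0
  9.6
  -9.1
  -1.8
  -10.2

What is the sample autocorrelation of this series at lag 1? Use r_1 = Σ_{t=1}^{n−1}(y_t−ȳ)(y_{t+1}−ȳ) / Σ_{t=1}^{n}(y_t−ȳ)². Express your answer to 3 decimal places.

-0.020

Mean ȳ = (9.0 + 3.5 − 5.1 + 7.0 + 9.6 − 9.1 − 1.8 − 10.2)/8 = 0.3625
Deviations from mean: 8.6375, 3.1375, -5.4625, 6.6375, 9.2375, -9.4625, -2.1625, -10.5625
Σ(y_t−ȳ)(y_{t+1}−ȳ) = (27.1002) + (-17.1386) + (-36.2573) + (61.3139) + (-87.4098) + (20.4627) + (22.8414) = -9.0877
Denominator Σ(y_t−ȳ)² = 449.4588
r_1 = -9.0877 / 449.4588 = -0.020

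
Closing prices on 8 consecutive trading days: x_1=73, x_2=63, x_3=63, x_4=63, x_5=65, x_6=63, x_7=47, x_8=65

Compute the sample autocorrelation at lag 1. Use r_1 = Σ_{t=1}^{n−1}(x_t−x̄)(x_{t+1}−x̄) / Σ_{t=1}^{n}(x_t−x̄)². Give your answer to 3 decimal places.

-0.098

Mean x̄ = (73 + 63 + 63 + 63 + 65 + 63 + 47 + 65)/8 = 62.7500
Deviations from mean: 10.2500, 0.2500, 0.2500, 0.2500, 2.2500, 0.2500, -15.7500, 2.2500
Σ(x_t−x̄)(x_{t+1}−x̄) = (2.5625) + (0.0625) + (0.0625) + (0.5625) + (0.5625) + (-3.9375) + (-35.4375) = -35.5625
Denominator Σ(x_t−x̄)² = 363.5000
r_1 = -35.5625 / 363.5000 = -0.098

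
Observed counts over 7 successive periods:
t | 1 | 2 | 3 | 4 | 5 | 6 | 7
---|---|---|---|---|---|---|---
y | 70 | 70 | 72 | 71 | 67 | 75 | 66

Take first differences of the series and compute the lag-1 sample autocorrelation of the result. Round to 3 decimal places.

-0.607

First differences Δy: 0, 2, -1, -4, 8, -9
Mean of differences = -0.6667
Numerator Σ(Δy_t−Δȳ)(Δy_{t+1}−Δȳ) = -99.1111
Denominator Σ(Δy_t−Δȳ)² = 163.3333
r_1(Δy) = -99.1111 / 163.3333 = -0.607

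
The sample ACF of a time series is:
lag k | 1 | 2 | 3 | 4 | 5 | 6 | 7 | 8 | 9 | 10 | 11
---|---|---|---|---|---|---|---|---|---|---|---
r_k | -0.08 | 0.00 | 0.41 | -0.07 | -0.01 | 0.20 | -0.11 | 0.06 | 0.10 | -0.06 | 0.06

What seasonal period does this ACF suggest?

The largest autocorrelation is r_3 = 0.41, with a weaker echo at lag 6 (0.20); the remaining lags stay at or below 0.10.
The dominant spike at lag 3 indicates a seasonal period of 3.

3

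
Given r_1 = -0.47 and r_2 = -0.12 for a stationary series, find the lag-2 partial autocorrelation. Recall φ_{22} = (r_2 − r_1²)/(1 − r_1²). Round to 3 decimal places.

-0.438

φ_{22} = (r_2 − r_1²) / (1 − r_1²)
r_1² = (-0.47)² = 0.2209
Numerator = -0.12 − 0.2209 = -0.3409; denominator = 1 − 0.2209 = 0.7791
φ_{22} = -0.3409 / 0.7791 = -0.438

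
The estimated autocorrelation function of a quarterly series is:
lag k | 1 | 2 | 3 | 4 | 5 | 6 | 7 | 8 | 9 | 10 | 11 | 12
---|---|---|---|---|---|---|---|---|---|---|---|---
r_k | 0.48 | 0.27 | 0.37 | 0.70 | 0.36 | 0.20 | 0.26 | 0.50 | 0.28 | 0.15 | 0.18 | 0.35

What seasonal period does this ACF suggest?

4

The largest autocorrelation is r_4 = 0.70, with a weaker echo at lag 8 (0.50); the remaining lags stay at or below 0.48. The elevated value at lag 1 (0.48), dropping to 0.27 at lag 2, reflects decaying short-term dependence rather than seasonality.
The dominant spike at lag 4 indicates a seasonal period of 4.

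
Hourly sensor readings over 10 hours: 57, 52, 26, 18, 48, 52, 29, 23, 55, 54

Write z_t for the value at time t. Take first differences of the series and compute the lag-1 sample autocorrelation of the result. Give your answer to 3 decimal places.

First differences Δz: -5, -26, -8, 30, 4, -23, -6, 32, -1
Mean of differences = -0.3333
Numerator Σ(Δz_t−Δz̄)(Δz_{t+1}−Δz̄) = 40.8889
Denominator Σ(Δz_t−Δz̄)² = 3270.0000
r_1(Δz) = 40.8889 / 3270.0000 = 0.013

0.013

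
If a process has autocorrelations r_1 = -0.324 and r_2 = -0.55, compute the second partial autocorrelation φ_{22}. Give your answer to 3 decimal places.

φ_{22} = (r_2 − r_1²) / (1 − r_1²)
r_1² = (-0.324)² = 0.104976
Numerator = -0.55 − 0.1050 = -0.6550; denominator = 1 − 0.1050 = 0.8950
φ_{22} = -0.6550 / 0.8950 = -0.732

-0.732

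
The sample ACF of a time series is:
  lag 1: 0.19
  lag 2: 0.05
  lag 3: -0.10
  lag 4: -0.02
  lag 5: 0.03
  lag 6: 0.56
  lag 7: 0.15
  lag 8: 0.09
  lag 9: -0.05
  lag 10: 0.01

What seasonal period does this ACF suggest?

6

The largest autocorrelation is r_6 = 0.56; the remaining lags stay at or below 0.19.
The dominant spike at lag 6 indicates a seasonal period of 6.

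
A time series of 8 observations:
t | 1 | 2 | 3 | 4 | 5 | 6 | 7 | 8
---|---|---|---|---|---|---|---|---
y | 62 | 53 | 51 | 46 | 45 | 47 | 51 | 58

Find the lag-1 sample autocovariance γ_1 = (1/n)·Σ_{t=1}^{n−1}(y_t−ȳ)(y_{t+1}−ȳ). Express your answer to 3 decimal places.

Mean ȳ = (62 + 53 + 51 + 46 + 45 + 47 + 51 + 58)/8 = 51.6250
Deviations: 10.3750, 1.3750, -0.6250, -5.6250, -6.6250, -4.6250, -0.6250, 6.3750
Σ_{t=1}^{7}(y_t−ȳ)(y_{t+1}−ȳ) = 83.7344
γ_1 = 83.7344 / 8 = 10.467

10.467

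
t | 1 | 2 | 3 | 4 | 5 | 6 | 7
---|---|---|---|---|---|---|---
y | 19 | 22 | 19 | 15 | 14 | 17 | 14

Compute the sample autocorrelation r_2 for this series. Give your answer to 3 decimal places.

Mean ȳ = (19 + 22 + 19 + 15 + 14 + 17 + 14)/7 = 17.1429
Deviations from mean: 1.8571, 4.8571, 1.8571, -2.1429, -3.1429, -0.1429, -3.1429
Σ(y_t−ȳ)(y_{t+2}−ȳ) = (3.4490) + (-10.4082) + (-5.8367) + (0.3061) + (9.8776) = -2.6122
Denominator Σ(y_t−ȳ)² = 54.8571
r_2 = -2.6122 / 54.8571 = -0.048

-0.048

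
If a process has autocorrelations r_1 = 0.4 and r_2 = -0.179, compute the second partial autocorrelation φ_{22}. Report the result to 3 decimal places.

-0.404

φ_{22} = (r_2 − r_1²) / (1 − r_1²)
r_1² = (0.4)² = 0.16
Numerator = -0.179 − 0.1600 = -0.3390; denominator = 1 − 0.1600 = 0.8400
φ_{22} = -0.3390 / 0.8400 = -0.404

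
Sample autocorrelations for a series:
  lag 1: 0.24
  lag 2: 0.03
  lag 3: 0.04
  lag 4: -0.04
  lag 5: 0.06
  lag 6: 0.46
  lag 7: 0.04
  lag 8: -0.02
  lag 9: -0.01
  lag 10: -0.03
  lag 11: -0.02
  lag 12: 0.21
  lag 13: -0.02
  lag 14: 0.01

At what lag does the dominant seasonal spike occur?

6

The largest autocorrelation is r_6 = 0.46; the remaining lags stay at or below 0.24. The elevated value at lag 1 (0.24), dropping to 0.03 at lag 2, reflects decaying short-term dependence rather than seasonality.
The dominant spike at lag 6 indicates a seasonal period of 6.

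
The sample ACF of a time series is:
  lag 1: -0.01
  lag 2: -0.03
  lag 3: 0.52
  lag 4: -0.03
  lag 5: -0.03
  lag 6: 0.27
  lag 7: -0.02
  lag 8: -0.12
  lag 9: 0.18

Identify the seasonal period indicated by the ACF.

The largest autocorrelation is r_3 = 0.52, with weaker echoes at lags 6 (0.27) and 9 (0.18); the remaining lags stay at or below -0.01.
The dominant spike at lag 3 indicates a seasonal period of 3.

3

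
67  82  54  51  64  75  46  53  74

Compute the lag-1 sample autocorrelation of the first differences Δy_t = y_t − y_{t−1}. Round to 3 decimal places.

-0.221

First differences Δy: 15, -28, -3, 13, 11, -29, 7, 21
Mean of differences = 0.8750
Numerator Σ(Δy_t−Δȳ)(Δy_{t+1}−Δȳ) = -582.3906
Denominator Σ(Δy_t−Δȳ)² = 2632.8750
r_1(Δy) = -582.3906 / 2632.8750 = -0.221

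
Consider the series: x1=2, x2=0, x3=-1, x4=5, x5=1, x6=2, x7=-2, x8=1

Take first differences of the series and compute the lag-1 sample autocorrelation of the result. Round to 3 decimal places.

First differences Δx: -2, -1, 6, -4, 1, -4, 3
Mean of differences = -0.1429
Numerator Σ(Δx_t−Δx̄)(Δx_{t+1}−Δx̄) = -48.3061
Denominator Σ(Δx_t−Δx̄)² = 82.8571
r_1(Δx) = -48.3061 / 82.8571 = -0.583

-0.583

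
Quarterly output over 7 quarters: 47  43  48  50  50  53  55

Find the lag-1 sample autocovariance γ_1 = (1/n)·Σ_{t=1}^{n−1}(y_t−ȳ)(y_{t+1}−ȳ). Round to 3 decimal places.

Mean ȳ = (47 + 43 + 48 + 50 + 50 + 53 + 55)/7 = 49.4286
Σ_{t=1}^{6}(y_t−ȳ)(y_{t+1}−ȳ) = 46.2449
γ_1 = 46.2449 / 7 = 6.606

6.606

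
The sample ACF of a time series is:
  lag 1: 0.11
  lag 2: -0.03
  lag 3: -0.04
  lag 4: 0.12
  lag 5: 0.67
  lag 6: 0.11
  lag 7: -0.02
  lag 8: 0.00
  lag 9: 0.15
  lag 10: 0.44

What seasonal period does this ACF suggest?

The largest autocorrelation is r_5 = 0.67, with a weaker echo at lag 10 (0.44); the remaining lags stay at or below 0.15.
The dominant spike at lag 5 indicates a seasonal period of 5.

5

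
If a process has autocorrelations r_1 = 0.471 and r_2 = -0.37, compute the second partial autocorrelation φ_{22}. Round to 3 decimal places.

φ_{22} = (r_2 − r_1²) / (1 − r_1²)
r_1² = (0.471)² = 0.221841
Numerator = -0.37 − 0.2218 = -0.5918; denominator = 1 − 0.2218 = 0.7782
φ_{22} = -0.5918 / 0.7782 = -0.761

-0.761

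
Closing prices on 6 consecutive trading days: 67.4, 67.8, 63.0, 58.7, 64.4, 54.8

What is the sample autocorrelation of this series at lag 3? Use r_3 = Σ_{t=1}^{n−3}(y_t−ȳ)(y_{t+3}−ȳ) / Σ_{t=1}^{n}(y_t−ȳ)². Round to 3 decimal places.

Mean ȳ = (67.4 + 67.8 + 63.0 + 58.7 + 64.4 + 54.8)/6 = 62.6833
Numerator Σ_{t=1}^{3}(y_t−ȳ)(y_{t+3}−ȳ) = -12.5008
Denominator Σ(y_t−ȳ)² = 129.4883
r_3 = -12.5008 / 129.4883 = -0.097

-0.097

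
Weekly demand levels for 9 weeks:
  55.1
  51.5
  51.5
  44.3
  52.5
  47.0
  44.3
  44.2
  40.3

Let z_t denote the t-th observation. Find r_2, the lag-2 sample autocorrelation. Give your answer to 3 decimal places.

Mean z̄ = (55.1 + 51.5 + 51.5 + 44.3 + 52.5 + 47.0 + 44.3 + 44.2 + 40.3)/9 = 47.8556
Σ(z_t−z̄)(z_{t+2}−z̄) = (26.4020) + (-12.9580) + (16.9264) + (3.0420) + (-16.5136) + (3.1275) + (26.8642) = 46.8905
Denominator Σ(z_t−z̄)² = 197.0822
r_2 = 46.8905 / 197.0822 = 0.238

0.238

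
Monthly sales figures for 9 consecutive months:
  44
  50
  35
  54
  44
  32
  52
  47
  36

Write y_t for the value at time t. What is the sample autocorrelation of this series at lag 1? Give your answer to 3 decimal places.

-0.480

Mean ȳ = (44 + 50 + 35 + 54 + 44 + 32 + 52 + 47 + 36)/9 = 43.7778
Numerator Σ_{t=1}^{8}(y_t−ȳ)(y_{t+1}−ȳ) = -238.7160
Denominator Σ(y_t−ȳ)² = 497.5556
r_1 = -238.7160 / 497.5556 = -0.480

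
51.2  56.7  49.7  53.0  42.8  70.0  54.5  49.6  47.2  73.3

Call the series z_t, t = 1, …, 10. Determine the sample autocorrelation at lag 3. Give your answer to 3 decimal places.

-0.179

Mean z̄ = (51.2 + 56.7 + 49.7 + 53.0 + 42.8 + 70.0 + 54.5 + 49.6 + 47.2 + 73.3)/10 = 54.8000
Σ(z_t−z̄)(z_{t+3}−z̄) = (6.4800) + (-22.8000) + (-77.5200) + (0.5400) + (62.4000) + (-115.5200) + (-5.5500) = -151.9700
Denominator Σ(z_t−z̄)² = 848.0000
r_3 = -151.9700 / 848.0000 = -0.179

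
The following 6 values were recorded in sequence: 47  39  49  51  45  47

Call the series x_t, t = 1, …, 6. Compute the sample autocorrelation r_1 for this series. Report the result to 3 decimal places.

Mean x̄ = (47 + 39 + 49 + 51 + 45 + 47)/6 = 46.3333
Deviations from mean: 0.6667, -7.3333, 2.6667, 4.6667, -1.3333, 0.6667
Numerator Σ_{t=1}^{5}(x_t−x̄)(x_{t+1}−x̄) = -19.1111
Denominator Σ(x_t−x̄)² = 85.3333
r_1 = -19.1111 / 85.3333 = -0.224

-0.224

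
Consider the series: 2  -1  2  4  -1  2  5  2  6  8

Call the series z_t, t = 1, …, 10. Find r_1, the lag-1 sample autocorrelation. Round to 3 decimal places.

Mean z̄ = (2 − 1 + 2 + 4 − 1 + 2 + 5 + 2 + 6 + 8)/10 = 2.9000
Numerator Σ_{t=1}^{9}(z_t−z̄)(z_{t+1}−z̄) = 14.4900
Denominator Σ(z_t−z̄)² = 74.9000
r_1 = 14.4900 / 74.9000 = 0.193

0.193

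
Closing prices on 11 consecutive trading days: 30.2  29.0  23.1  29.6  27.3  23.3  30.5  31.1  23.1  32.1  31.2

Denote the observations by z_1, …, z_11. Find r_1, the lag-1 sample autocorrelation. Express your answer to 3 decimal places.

-0.280

Mean z̄ = (30.2 + 29.0 + 23.1 + 29.6 + 27.3 + 23.3 + 30.5 + 31.1 + 23.1 + 32.1 + 31.2)/11 = 28.2273
Numerator Σ_{t=1}^{10}(z_t−z̄)(z_{t+1}−z̄) = -33.9226
Denominator Σ(z_t−z̄)² = 121.3418
r_1 = -33.9226 / 121.3418 = -0.280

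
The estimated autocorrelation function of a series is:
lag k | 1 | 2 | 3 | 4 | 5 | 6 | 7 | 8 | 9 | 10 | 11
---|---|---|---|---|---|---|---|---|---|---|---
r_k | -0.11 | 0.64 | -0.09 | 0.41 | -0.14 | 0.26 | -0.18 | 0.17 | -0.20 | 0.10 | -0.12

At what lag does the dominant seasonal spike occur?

2

The largest autocorrelation is r_2 = 0.64, with weaker echoes at lags 4 (0.41), 6 (0.26) and 8 (0.17); the remaining lags stay at or below 0.10.
The dominant spike at lag 2 indicates a seasonal period of 2.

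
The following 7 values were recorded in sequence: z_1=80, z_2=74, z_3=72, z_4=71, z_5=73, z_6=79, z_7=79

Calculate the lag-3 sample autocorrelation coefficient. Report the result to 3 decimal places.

Mean z̄ = (80 + 74 + 72 + 71 + 73 + 79 + 79)/7 = 75.4286
Deviations from mean: 4.5714, -1.4286, -3.4286, -4.4286, -2.4286, 3.5714, 3.5714
Σ(z_t−z̄)(z_{t+3}−z̄) = (-20.2449) + (3.4694) + (-12.2449) + (-15.8163) = -44.8367
Denominator Σ(z_t−z̄)² = 85.7143
r_3 = -44.8367 / 85.7143 = -0.523

-0.523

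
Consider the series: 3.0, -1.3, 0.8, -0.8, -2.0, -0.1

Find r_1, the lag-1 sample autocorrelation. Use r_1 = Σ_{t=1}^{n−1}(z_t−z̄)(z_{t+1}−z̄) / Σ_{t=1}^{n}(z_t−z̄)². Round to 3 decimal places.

Mean z̄ = (3.0 − 1.3 + 0.8 − 0.8 − 2.0 − 0.1)/6 = -0.0667
Σ(z_t−z̄)(z_{t+1}−z̄) = (-3.7822) + (-1.0689) + (-0.6356) + (1.4178) + (0.0644) = -4.0044
Denominator Σ(z_t−z̄)² = 15.9533
r_1 = -4.0044 / 15.9533 = -0.251

-0.251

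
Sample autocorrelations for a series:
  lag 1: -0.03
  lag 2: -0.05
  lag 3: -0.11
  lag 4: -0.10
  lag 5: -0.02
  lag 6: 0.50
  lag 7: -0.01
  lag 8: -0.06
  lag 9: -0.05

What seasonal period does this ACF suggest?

The largest autocorrelation is r_6 = 0.50; the remaining lags stay at or below -0.01.
The dominant spike at lag 6 indicates a seasonal period of 6.

6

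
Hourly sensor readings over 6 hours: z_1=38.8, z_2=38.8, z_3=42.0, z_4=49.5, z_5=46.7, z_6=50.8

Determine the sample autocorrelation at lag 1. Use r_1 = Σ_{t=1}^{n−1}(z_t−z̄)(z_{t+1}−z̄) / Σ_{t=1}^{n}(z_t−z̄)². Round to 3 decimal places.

Mean z̄ = (38.8 + 38.8 + 42.0 + 49.5 + 46.7 + 50.8)/6 = 44.4333
Deviations from mean: -5.6333, -5.6333, -2.4333, 5.0667, 2.2667, 6.3667
Σ(z_t−z̄)(z_{t+1}−z̄) = (31.7344) + (13.7078) + (-12.3289) + (11.4844) + (14.4311) = 59.0289
Denominator Σ(z_t−z̄)² = 140.7333
r_1 = 59.0289 / 140.7333 = 0.419

0.419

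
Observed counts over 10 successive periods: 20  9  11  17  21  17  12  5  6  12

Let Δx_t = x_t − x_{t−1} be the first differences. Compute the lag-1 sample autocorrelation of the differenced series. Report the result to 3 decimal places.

First differences Δx: -11, 2, 6, 4, -4, -5, -7, 1, 6
Mean of differences = -0.8889
Numerator Σ(Δx_t−Δx̄)(Δx_{t+1}−Δx̄) = 48.5432
Denominator Σ(Δx_t−Δx̄)² = 296.8889
r_1(Δx) = 48.5432 / 296.8889 = 0.164

0.164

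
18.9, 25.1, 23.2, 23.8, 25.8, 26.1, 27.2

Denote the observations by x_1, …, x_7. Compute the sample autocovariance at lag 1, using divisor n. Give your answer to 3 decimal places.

0.360

Mean x̄ = (18.9 + 25.1 + 23.2 + 23.8 + 25.8 + 26.1 + 27.2)/7 = 24.3000
Deviations: -5.4000, 0.8000, -1.1000, -0.5000, 1.5000, 1.8000, 2.9000
Σ_{t=1}^{6}(x_t−x̄)(x_{t+1}−x̄) = 2.5200
γ_1 = 2.5200 / 7 = 0.360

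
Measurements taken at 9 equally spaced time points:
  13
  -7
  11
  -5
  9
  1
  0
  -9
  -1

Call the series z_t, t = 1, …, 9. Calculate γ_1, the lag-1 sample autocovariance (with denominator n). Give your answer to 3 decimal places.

Mean z̄ = (13 − 7 + 11 − 5 + 9 + 1 + 0 − 9 − 1)/9 = 1.3333
Σ_{t=1}^{8}(z_t−z̄)(z_{t+1}−z̄) = -251.7778
γ_1 = -251.7778 / 9 = -27.975

-27.975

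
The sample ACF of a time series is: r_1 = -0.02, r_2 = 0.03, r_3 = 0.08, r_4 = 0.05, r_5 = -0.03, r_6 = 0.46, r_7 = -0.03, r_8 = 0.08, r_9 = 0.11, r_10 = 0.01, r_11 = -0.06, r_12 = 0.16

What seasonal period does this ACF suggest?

6

The largest autocorrelation is r_6 = 0.46, with a weaker echo at lag 12 (0.16); the remaining lags stay at or below 0.11.
The dominant spike at lag 6 indicates a seasonal period of 6.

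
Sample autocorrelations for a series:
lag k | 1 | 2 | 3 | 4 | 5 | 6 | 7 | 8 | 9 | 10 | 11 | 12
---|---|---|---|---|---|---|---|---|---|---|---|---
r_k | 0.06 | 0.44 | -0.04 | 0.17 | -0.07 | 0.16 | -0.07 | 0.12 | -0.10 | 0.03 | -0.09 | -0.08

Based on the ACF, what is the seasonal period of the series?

2

The largest autocorrelation is r_2 = 0.44, with weaker echoes at lags 4 (0.17) and 6 (0.16); the remaining lags stay at or below 0.12.
The dominant spike at lag 2 indicates a seasonal period of 2.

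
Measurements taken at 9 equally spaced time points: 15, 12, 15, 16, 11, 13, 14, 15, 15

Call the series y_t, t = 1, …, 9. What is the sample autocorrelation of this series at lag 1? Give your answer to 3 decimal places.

-0.182

Mean ȳ = (15 + 12 + 15 + 16 + 11 + 13 + 14 + 15 + 15)/9 = 14.0000
Numerator Σ_{t=1}^{8}(y_t−ȳ)(y_{t+1}−ȳ) = -4.0000
Denominator Σ(y_t−ȳ)² = 22.0000
r_1 = -4.0000 / 22.0000 = -0.182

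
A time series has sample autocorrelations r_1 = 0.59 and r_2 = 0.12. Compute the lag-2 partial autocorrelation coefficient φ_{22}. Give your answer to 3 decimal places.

-0.350

φ_{22} = (r_2 − r_1²) / (1 − r_1²)
r_1² = (0.59)² = 0.3481
Numerator = 0.12 − 0.3481 = -0.2281; denominator = 1 − 0.3481 = 0.6519
φ_{22} = -0.2281 / 0.6519 = -0.350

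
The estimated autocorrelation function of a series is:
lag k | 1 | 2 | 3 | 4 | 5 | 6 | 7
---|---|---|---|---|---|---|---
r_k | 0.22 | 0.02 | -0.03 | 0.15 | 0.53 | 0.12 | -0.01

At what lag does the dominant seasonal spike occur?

The largest autocorrelation is r_5 = 0.53; the remaining lags stay at or below 0.22. The elevated value at lag 1 (0.22), dropping to 0.02 at lag 2, reflects decaying short-term dependence rather than seasonality.
The dominant spike at lag 5 indicates a seasonal period of 5.

5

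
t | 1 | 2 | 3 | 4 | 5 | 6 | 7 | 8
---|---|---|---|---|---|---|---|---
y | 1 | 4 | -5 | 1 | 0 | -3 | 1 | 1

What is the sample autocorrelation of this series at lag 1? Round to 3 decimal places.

-0.426

Mean ȳ = (1 + 4 − 5 + 1 + 0 − 3 + 1 + 1)/8 = 0.0000
Numerator Σ_{t=1}^{7}(y_t−ȳ)(y_{t+1}−ȳ) = -23.0000
Denominator Σ(y_t−ȳ)² = 54.0000
r_1 = -23.0000 / 54.0000 = -0.426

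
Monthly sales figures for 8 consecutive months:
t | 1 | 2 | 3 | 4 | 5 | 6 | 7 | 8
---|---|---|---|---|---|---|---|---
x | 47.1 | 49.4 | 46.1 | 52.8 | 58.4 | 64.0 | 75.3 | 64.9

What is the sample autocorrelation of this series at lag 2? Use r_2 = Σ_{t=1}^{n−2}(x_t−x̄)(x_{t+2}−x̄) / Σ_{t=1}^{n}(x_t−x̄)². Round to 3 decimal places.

Mean x̄ = (47.1 + 49.4 + 46.1 + 52.8 + 58.4 + 64.0 + 75.3 + 64.9)/8 = 57.2500
Σ(x_t−x̄)(x_{t+2}−x̄) = (113.1725) + (34.9325) + (-12.8225) + (-30.0375) + (20.7575) + (51.6375) = 177.6400
Denominator Σ(x_t−x̄)² = 739.9800
r_2 = 177.6400 / 739.9800 = 0.240

0.240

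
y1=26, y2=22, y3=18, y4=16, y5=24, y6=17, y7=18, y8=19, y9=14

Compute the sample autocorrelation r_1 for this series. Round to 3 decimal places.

-0.020

Mean ȳ = (26 + 22 + 18 + 16 + 24 + 17 + 18 + 19 + 14)/9 = 19.3333
Numerator Σ_{t=1}^{8}(y_t−ȳ)(y_{t+1}−ȳ) = -2.4444
Denominator Σ(y_t−ȳ)² = 122.0000
r_1 = -2.4444 / 122.0000 = -0.020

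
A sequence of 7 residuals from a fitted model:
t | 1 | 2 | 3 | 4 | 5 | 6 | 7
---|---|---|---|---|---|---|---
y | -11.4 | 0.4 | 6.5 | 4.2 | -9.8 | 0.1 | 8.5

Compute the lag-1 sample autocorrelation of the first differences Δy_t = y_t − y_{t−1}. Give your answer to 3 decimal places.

0.051

First differences Δy: 11.8, 6.1, -2.3, -14.0, 9.9, 8.4
Mean of differences = 3.3167
Numerator Σ(Δy_t−Δȳ)(Δy_{t+1}−Δȳ) = 24.7047
Denominator Σ(Δy_t−Δȳ)² = 480.3083
r_1(Δy) = 24.7047 / 480.3083 = 0.051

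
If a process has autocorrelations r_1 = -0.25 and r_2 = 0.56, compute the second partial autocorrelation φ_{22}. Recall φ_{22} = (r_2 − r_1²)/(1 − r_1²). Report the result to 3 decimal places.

0.531

φ_{22} = (r_2 − r_1²) / (1 − r_1²)
r_1² = (-0.25)² = 0.0625
Numerator = 0.56 − 0.0625 = 0.4975; denominator = 1 − 0.0625 = 0.9375
φ_{22} = 0.4975 / 0.9375 = 0.531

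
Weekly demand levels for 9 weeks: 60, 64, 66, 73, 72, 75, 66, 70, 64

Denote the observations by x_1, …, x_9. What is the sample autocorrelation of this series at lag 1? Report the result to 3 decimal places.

Mean x̄ = (60 + 64 + 66 + 73 + 72 + 75 + 66 + 70 + 64)/9 = 67.7778
Numerator Σ_{t=1}^{8}(x_t−x̄)(x_{t+1}−x̄) = 54.1728
Denominator Σ(x_t−x̄)² = 197.5556
r_1 = 54.1728 / 197.5556 = 0.274

0.274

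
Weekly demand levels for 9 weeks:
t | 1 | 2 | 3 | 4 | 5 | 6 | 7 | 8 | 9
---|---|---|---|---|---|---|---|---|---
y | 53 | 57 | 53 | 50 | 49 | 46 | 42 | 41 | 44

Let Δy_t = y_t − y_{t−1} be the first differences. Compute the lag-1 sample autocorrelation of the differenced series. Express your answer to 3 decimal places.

First differences Δy: 4, -4, -3, -1, -3, -4, -1, 3
Mean of differences = -1.1250
Numerator Σ(Δy_t−Δȳ)(Δy_{t+1}−Δȳ) = -4.2656
Denominator Σ(Δy_t−Δȳ)² = 66.8750
r_1(Δy) = -4.2656 / 66.8750 = -0.064

-0.064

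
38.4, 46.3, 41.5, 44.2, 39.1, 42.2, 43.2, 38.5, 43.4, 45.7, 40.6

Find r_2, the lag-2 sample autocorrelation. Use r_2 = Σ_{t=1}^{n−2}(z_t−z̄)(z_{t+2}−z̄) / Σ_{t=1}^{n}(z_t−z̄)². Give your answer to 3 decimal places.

Mean z̄ = (38.4 + 46.3 + 41.5 + 44.2 + 39.1 + 42.2 + 43.2 + 38.5 + 43.4 + 45.7 + 40.6)/11 = 42.1000
Numerator Σ_{t=1}^{9}(z_t−z̄)(z_{t+2}−z̄) = -4.0900
Denominator Σ(z_t−z̄)² = 76.1800
r_2 = -4.0900 / 76.1800 = -0.054

-0.054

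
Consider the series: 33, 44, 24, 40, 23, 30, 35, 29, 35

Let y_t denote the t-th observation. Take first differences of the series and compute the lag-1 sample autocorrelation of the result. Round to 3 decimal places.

First differences Δy: 11, -20, 16, -17, 7, 5, -6, 6
Mean of differences = 0.2500
Numerator Σ(Δy_t−Δȳ)(Δy_{t+1}−Δȳ) = -958.3125
Denominator Σ(Δy_t−Δȳ)² = 1211.5000
r_1(Δy) = -958.3125 / 1211.5000 = -0.791

-0.791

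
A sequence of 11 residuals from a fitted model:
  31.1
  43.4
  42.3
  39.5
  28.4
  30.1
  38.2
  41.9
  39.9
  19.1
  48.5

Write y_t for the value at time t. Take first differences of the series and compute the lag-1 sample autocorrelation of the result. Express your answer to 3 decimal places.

First differences Δy: 12.3, -1.1, -2.8, -11.1, 1.7, 8.1, 3.7, -2.0, -20.8, 29.4
Mean of differences = 1.7400
Numerator Σ(Δy_t−Δȳ)(Δy_{t+1}−Δȳ) = -492.5656
Denominator Σ(Δy_t−Δȳ)² = 1636.4640
r_1(Δy) = -492.5656 / 1636.4640 = -0.301

-0.301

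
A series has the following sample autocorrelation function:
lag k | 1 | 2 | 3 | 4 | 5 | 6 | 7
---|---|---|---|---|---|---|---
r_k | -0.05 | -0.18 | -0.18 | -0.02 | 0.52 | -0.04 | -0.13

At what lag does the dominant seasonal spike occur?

The largest autocorrelation is r_5 = 0.52; the remaining lags stay at or below -0.02.
The dominant spike at lag 5 indicates a seasonal period of 5.

5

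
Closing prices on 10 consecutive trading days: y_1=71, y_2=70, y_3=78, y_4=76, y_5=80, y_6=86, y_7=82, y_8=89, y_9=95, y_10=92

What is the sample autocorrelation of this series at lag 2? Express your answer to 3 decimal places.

Mean ȳ = (71 + 70 + 78 + 76 + 80 + 86 + 82 + 89 + 95 + 92)/10 = 81.9000
Numerator Σ_{t=1}^{8}(y_t−ȳ)(y_{t+2}−ȳ) = 197.8800
Denominator Σ(y_t−ȳ)² = 654.9000
r_2 = 197.8800 / 654.9000 = 0.302

0.302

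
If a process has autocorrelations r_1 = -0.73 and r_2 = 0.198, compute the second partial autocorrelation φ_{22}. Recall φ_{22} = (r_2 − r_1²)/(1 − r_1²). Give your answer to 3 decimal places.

-0.717

φ_{22} = (r_2 − r_1²) / (1 − r_1²)
r_1² = (-0.73)² = 0.5329
Numerator = 0.198 − 0.5329 = -0.3349; denominator = 1 − 0.5329 = 0.4671
φ_{22} = -0.3349 / 0.4671 = -0.717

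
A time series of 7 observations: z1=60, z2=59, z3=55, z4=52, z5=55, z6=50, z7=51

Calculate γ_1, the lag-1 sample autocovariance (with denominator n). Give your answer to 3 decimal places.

5.443

Mean z̄ = (60 + 59 + 55 + 52 + 55 + 50 + 51)/7 = 54.5714
Σ_{t=1}^{6}(z_t−z̄)(z_{t+1}−z̄) = 38.1020
γ_1 = 38.1020 / 7 = 5.443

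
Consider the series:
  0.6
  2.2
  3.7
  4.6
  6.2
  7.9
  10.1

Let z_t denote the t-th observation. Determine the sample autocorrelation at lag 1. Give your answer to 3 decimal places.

Mean z̄ = (0.6 + 2.2 + 3.7 + 4.6 + 6.2 + 7.9 + 10.1)/7 = 5.0429
Numerator Σ_{t=1}^{6}(z_t−z̄)(z_{t+1}−z̄) = 34.2853
Denominator Σ(z_t−z̄)² = 64.8971
r_1 = 34.2853 / 64.8971 = 0.528

0.528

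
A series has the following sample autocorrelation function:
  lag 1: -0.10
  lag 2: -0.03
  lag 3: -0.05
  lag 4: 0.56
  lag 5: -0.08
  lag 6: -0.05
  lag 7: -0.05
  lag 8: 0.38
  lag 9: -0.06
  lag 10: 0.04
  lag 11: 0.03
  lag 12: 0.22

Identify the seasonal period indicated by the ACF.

The largest autocorrelation is r_4 = 0.56, with weaker echoes at lags 8 (0.38) and 12 (0.22); the remaining lags stay at or below 0.04.
The dominant spike at lag 4 indicates a seasonal period of 4.

4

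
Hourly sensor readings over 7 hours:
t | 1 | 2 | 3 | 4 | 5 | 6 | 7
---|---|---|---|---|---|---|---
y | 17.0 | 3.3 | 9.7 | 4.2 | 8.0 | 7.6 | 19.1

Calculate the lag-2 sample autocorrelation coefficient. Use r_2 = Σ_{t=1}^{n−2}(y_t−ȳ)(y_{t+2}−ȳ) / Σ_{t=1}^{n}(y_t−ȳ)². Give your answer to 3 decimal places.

0.144

Mean ȳ = (17.0 + 3.3 + 9.7 + 4.2 + 8.0 + 7.6 + 19.1)/7 = 9.8429
Deviations from mean: 7.1571, -6.5429, -0.1429, -5.6429, -1.8429, -2.2429, 9.2571
Numerator Σ_{t=1}^{5}(y_t−ȳ)(y_{t+2}−ȳ) = 31.7578
Denominator Σ(y_t−ȳ)² = 220.0171
r_2 = 31.7578 / 220.0171 = 0.144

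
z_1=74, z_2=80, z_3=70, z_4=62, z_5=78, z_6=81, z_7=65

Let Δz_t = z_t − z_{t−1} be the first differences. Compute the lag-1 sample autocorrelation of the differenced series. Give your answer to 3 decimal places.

First differences Δz: 6, -10, -8, 16, 3, -16
Mean of differences = -1.5000
Numerator Σ(Δz_t−Δz̄)(Δz_{t+1}−Δz̄) = -108.7500
Denominator Σ(Δz_t−Δz̄)² = 707.5000
r_1(Δz) = -108.7500 / 707.5000 = -0.154

-0.154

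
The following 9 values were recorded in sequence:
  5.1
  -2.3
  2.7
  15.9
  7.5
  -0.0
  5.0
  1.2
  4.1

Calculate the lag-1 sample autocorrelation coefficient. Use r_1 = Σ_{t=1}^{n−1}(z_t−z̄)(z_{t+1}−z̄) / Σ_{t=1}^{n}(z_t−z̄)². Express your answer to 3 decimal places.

0.025

Mean z̄ = (5.1 − 2.3 + 2.7 + 15.9 + 7.5 − 0.0 + 5.0 + 1.2 + 4.1)/9 = 4.3556
Numerator Σ_{t=1}^{8}(z_t−z̄)(z_{t+1}−z̄) = 5.5225
Denominator Σ(z_t−z̄)² = 220.1622
r_1 = 5.5225 / 220.1622 = 0.025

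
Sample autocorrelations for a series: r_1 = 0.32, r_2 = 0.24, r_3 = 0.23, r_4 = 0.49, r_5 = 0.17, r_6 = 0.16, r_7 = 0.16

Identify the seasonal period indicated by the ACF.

The largest autocorrelation is r_4 = 0.49; the remaining lags stay at or below 0.32. The elevated value at lag 1 (0.32), dropping to 0.24 at lag 2, reflects decaying short-term dependence rather than seasonality.
The dominant spike at lag 4 indicates a seasonal period of 4.

4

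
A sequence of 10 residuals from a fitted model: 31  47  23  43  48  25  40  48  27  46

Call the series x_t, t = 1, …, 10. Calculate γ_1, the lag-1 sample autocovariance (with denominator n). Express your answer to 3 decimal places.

Mean x̄ = (31 + 47 + 23 + 43 + 48 + 25 + 40 + 48 + 27 + 46)/10 = 37.8000
Σ_{t=1}^{9}(x_t−x̄)(x_{t+1}−x̄) = -557.6400
γ_1 = -557.6400 / 10 = -55.764

-55.764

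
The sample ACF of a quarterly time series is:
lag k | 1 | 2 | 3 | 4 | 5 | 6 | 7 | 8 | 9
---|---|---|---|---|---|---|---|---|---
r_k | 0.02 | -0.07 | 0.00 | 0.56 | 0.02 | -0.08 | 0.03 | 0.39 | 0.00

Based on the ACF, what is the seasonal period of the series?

The largest autocorrelation is r_4 = 0.56, with a weaker echo at lag 8 (0.39); the remaining lags stay at or below 0.03.
The dominant spike at lag 4 indicates a seasonal period of 4.

4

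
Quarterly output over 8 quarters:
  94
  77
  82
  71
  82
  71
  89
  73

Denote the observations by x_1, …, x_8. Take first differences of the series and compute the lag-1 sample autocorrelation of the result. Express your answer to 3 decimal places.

-0.704

First differences Δx: -17, 5, -11, 11, -11, 18, -16
Mean of differences = -3.0000
Numerator Σ(Δx_t−Δx̄)(Δx_{t+1}−Δx̄) = -841.0000
Denominator Σ(Δx_t−Δx̄)² = 1194.0000
r_1(Δx) = -841.0000 / 1194.0000 = -0.704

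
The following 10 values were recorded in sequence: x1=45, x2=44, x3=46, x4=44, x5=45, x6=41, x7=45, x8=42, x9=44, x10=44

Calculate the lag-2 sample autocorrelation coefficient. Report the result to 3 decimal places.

0.550

Mean x̄ = (45 + 44 + 46 + 44 + 45 + 41 + 45 + 42 + 44 + 44)/10 = 44.0000
Numerator Σ_{t=1}^{8}(x_t−x̄)(x_{t+2}−x̄) = 11.0000
Denominator Σ(x_t−x̄)² = 20.0000
r_2 = 11.0000 / 20.0000 = 0.550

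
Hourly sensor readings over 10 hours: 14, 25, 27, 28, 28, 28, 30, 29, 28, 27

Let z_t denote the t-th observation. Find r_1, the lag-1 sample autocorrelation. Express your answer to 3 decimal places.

0.230

Mean z̄ = (14 + 25 + 27 + 28 + 28 + 28 + 30 + 29 + 28 + 27)/10 = 26.4000
Numerator Σ_{t=1}^{9}(z_t−z̄)(z_{t+1}−z̄) = 42.8400
Denominator Σ(z_t−z̄)² = 186.4000
r_1 = 42.8400 / 186.4000 = 0.230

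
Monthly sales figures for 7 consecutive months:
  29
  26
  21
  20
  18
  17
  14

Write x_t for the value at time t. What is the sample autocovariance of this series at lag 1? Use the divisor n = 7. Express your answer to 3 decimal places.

Mean x̄ = (29 + 26 + 21 + 20 + 18 + 17 + 14)/7 = 20.7143
Deviations: 8.2857, 5.2857, 0.2857, -0.7143, -2.7143, -3.7143, -6.7143
Σ_{t=1}^{6}(x_t−x̄)(x_{t+1}−x̄) = 82.0612
γ_1 = 82.0612 / 7 = 11.723

11.723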